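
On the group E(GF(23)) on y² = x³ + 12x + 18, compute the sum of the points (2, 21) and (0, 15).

(7, 10)

(2, 21) + (0, 15). λ = (15 - 21)/(0 - 2) ≡ 17/21 mod 23. 21⁻¹ ≡ 11 (mod 23), so λ ≡ 3.
  x = λ² - 2 - 0 = 9 - 2 ≡ 7; y = λ·(2 - 7) - 21 ≡ 10. → (7, 10)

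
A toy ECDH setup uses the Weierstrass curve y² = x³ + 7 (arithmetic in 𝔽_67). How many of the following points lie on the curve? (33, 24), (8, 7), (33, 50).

0

(33, 24): 24² ≡ 40, rhs ≡ 32 → off.
(8, 7): 7² ≡ 49, rhs ≡ 50 → off.
(33, 50): 50² ≡ 21, rhs ≡ 32 → off.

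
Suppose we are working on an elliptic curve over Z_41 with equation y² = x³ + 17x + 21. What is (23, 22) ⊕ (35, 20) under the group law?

(23, 22) + (35, 20). λ = (20 - 22)/(35 - 23) ≡ 39/12 mod 41. 12⁻¹ ≡ 24 (mod 41) since 12·24 = 288 ≡ 1, so λ ≡ 34.
  x = λ² - 23 - 35 = 1156 - 58 ≡ 32; y = λ·(23 - 32) - 22 ≡ 0. → (32, 0)

(32, 0)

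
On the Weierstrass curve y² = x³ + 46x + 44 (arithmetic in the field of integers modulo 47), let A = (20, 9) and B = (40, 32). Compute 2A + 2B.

First 2A:
Repeated addition: build up to 2A.
2A: tangent at (20, 9): λ = (3·20² + 46)/(2·9) ≡ 24/18. 18⁻¹ ≡ 34 (mod 47), so λ ≡ 24·34 ≡ 17.
  x = λ² - 20 - 20 = 289 - 40 ≡ 14; y = λ·(20 - 14) - 9 ≡ 46. → (14, 46)
2A = (14, 46).
Next 2B:
Repeated addition: build up to 2B.
2B: tangent at (40, 32): λ = (3·40² + 46)/(2·32) ≡ 5/17. 17⁻¹ ≡ 36 (mod 47) since 17·36 = 612 ≡ 1, so λ ≡ 5·36 ≡ 39.
  x = λ² - 40 - 40 = 1521 - 80 ≡ 31; y = λ·(40 - 31) - 32 ≡ 37. → (31, 37)
2B = (31, 37).
Finally 2A + 2B:
(14, 46) + (31, 37). λ = (37 - 46)/(31 - 14) ≡ 38/17 mod 47. 17⁻¹ ≡ 36 (mod 47) since 17·36 = 612 ≡ 1, so λ ≡ 5.
  x = λ² - 14 - 31 = 25 - 45 ≡ 27; y = λ·(14 - 27) - 46 ≡ 30. → (27, 30)

(27, 30)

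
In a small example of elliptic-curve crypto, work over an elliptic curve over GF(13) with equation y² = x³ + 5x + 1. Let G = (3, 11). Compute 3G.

(3, 2)

Repeated addition: build up to 3G.
2G: tangent at (3, 11): λ = (3·3² + 5)/(2·11) ≡ 6/9. 9⁻¹ ≡ 3 (mod 13) since 9·3 = 27 ≡ 1, so λ ≡ 6·3 ≡ 5.
  x = λ² - 3 - 3 = 25 - 6 ≡ 6; y = λ·(3 - 6) - 11 ≡ 0. → (6, 0)
3G: (6, 0) + (3, 11). λ = (11 - 0)/(3 - 6) ≡ 11/10 mod 13. 10⁻¹ ≡ 4 (mod 13) since 10·4 = 40 ≡ 1, so λ ≡ 5.
  x = λ² - 6 - 3 = 25 - 9 ≡ 3; y = λ·(6 - 3) - 0 ≡ 2. → (3, 2)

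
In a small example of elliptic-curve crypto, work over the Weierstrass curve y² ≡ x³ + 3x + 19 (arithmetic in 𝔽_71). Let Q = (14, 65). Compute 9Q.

Double-and-add on 9 = (1001)₂. Start with Q = (14, 65) for the leading 1-bit.
double: tangent at (14, 65): λ = (3·14² + 3)/(2·65) ≡ 23/59. 59⁻¹ ≡ 65 (mod 71), so λ ≡ 23·65 ≡ 4.
  x = λ² - 14 - 14 = 16 - 28 ≡ 59; y = λ·(14 - 59) - 65 ≡ 39. → (59, 39)
double: tangent at (59, 39): λ = (3·59² + 3)/(2·39) ≡ 9/7. 7⁻¹ ≡ 61 (mod 71) since 7·61 = 427 ≡ 1, so λ ≡ 9·61 ≡ 52.
  x = λ² - 59 - 59 = 2704 - 118 ≡ 30; y = λ·(59 - 30) - 39 ≡ 49. → (30, 49)
double: tangent at (30, 49): λ = (3·30² + 3)/(2·49) ≡ 5/27. 27⁻¹ ≡ 50 (mod 71), so λ ≡ 5·50 ≡ 37.
  x = λ² - 30 - 30 = 1369 - 60 ≡ 31; y = λ·(30 - 31) - 49 ≡ 56. → (31, 56)
add Q: (31, 56) + (14, 65). λ = (65 - 56)/(14 - 31) ≡ 9/54 mod 71. 54⁻¹ ≡ 25 (mod 71) since 54·25 = 1350 ≡ 1, so λ ≡ 12.
  x = λ² - 31 - 14 = 144 - 45 ≡ 28; y = λ·(31 - 28) - 56 ≡ 51. → (28, 51)

(28, 51)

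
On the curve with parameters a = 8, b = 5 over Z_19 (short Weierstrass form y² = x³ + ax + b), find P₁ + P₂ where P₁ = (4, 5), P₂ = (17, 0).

(4, 5) + (17, 0). λ = (0 - 5)/(17 - 4) ≡ 14/13 mod 19. 13⁻¹ ≡ 3 (mod 19), so λ ≡ 4.
  x = λ² - 4 - 17 = 16 - 21 ≡ 14; y = λ·(4 - 14) - 5 ≡ 12. → (14, 12)

(14, 12)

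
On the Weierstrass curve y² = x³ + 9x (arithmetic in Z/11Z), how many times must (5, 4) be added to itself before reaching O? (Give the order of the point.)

2P: tangent at (5, 4): λ = (3·5² + 9)/(2·4) ≡ 7/8. 8⁻¹ ≡ 7 (mod 11) since 8·7 = 56 ≡ 1, so λ ≡ 7·7 ≡ 5.
  x = λ² - 5 - 5 = 25 - 10 ≡ 4; y = λ·(5 - 4) - 4 ≡ 1. → (4, 1)
3P: (4, 1) + (5, 4). λ = (4 - 1)/(5 - 4) ≡ 3/1 mod 11. 1⁻¹ ≡ 1 (mod 11), so λ ≡ 3.
  x = λ² - 4 - 5 = 9 - 9 ≡ 0; y = λ·(4 - 0) - 1 ≡ 0. → (0, 0)
4P: (0, 0) + (5, 4). λ = (4 - 0)/(5 - 0) ≡ 4/5 mod 11. 5⁻¹ ≡ 9 (mod 11) since 5·9 = 45 ≡ 1, so λ ≡ 3.
  x = λ² - 0 - 5 = 9 - 5 ≡ 4; y = λ·(0 - 4) - 0 ≡ 10. → (4, 10)
5P: (4, 10) + (5, 4). λ = (4 - 10)/(5 - 4) ≡ 5/1 mod 11. 1⁻¹ ≡ 1 (mod 11), so λ ≡ 5.
  x = λ² - 4 - 5 = 25 - 9 ≡ 5; y = λ·(4 - 5) - 10 ≡ 7. → (5, 7)
6P: (5, 7) + (5, 4): same x and y₁ ≡ -y₂, so the sum is O.
6P = O, so the order is 6.

6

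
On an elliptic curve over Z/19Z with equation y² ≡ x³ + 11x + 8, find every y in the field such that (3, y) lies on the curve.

7, 12

x³ + 11x + 8 = 68 ≡ 11 (mod 19).
Square roots of 11 mod 19: 7 and 12 (since 7² = 49 ≡ 11).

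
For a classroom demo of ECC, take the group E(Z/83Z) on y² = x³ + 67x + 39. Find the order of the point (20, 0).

2P: (20, 0) + (20, 0): same x and y₁ ≡ -y₂, so the sum is 𝒪.
2P = 𝒪, so the order is 2.

2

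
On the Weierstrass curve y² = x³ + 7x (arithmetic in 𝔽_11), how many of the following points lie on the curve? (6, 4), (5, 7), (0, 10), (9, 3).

1

(6, 4): 4² ≡ 5, rhs ≡ 5 → on.
(5, 7): 7² ≡ 5, rhs ≡ 6 → off.
(0, 10): 10² ≡ 1, rhs ≡ 0 → off.
(9, 3): 3² ≡ 9, rhs ≡ 0 → off.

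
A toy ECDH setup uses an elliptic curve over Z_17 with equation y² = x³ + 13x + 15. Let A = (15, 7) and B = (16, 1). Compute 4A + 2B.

First 4A:
Repeated addition: build up to 4A.
2A: tangent at (15, 7): λ = (3·15² + 13)/(2·7) ≡ 8/14. 14⁻¹ ≡ 11 (mod 17), so λ ≡ 8·11 ≡ 3.
  x = λ² - 15 - 15 = 9 - 30 ≡ 13; y = λ·(15 - 13) - 7 ≡ 16. → (13, 16)
3A: (13, 16) + (15, 7). λ = (7 - 16)/(15 - 13) ≡ 8/2 mod 17. 2⁻¹ ≡ 9 (mod 17) since 2·9 = 18 ≡ 1, so λ ≡ 4.
  x = λ² - 13 - 15 = 16 - 28 ≡ 5; y = λ·(13 - 5) - 16 ≡ 16. → (5, 16)
4A: (5, 16) + (15, 7). λ = (7 - 16)/(15 - 5) ≡ 8/10 mod 17. 10⁻¹ ≡ 12 (mod 17) since 10·12 = 120 ≡ 1, so λ ≡ 11.
  x = λ² - 5 - 15 = 121 - 20 ≡ 16; y = λ·(5 - 16) - 16 ≡ 16. → (16, 16)
4A = (16, 16).
Next 2B:
Repeated addition: build up to 2B.
2B: tangent at (16, 1): λ = (3·16² + 13)/(2·1) ≡ 16/2. 2⁻¹ ≡ 9 (mod 17), so λ ≡ 16·9 ≡ 8.
  x = λ² - 16 - 16 = 64 - 32 ≡ 15; y = λ·(16 - 15) - 1 ≡ 7. → (15, 7)
2B = (15, 7).
Finally 4A + 2B:
(16, 16) + (15, 7). λ = (7 - 16)/(15 - 16) ≡ 8/16 mod 17. 16⁻¹ ≡ 16 (mod 17), so λ ≡ 9.
  x = λ² - 16 - 15 = 81 - 31 ≡ 16; y = λ·(16 - 16) - 16 ≡ 1. → (16, 1)

(16, 1)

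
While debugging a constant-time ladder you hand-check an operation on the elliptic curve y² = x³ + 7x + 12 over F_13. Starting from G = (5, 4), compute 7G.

(5, 9)

Double-and-add on 7 = (111)₂. Start with G = (5, 4) for the leading 1-bit.
double: tangent at (5, 4): λ = (3·5² + 7)/(2·4) ≡ 4/8. 8⁻¹ ≡ 5 (mod 13), so λ ≡ 4·5 ≡ 7.
  x = λ² - 5 - 5 = 49 - 10 ≡ 0; y = λ·(5 - 0) - 4 ≡ 5. → (0, 5)
add G: (0, 5) + (5, 4). λ = (4 - 5)/(5 - 0) ≡ 12/5 mod 13. 5⁻¹ ≡ 8 (mod 13), so λ ≡ 5.
  x = λ² - 0 - 5 = 25 - 5 ≡ 7; y = λ·(0 - 7) - 5 ≡ 12. → (7, 12)
double: tangent at (7, 12): λ = (3·7² + 7)/(2·12) ≡ 11/11. 11⁻¹ ≡ 6 (mod 13), so λ ≡ 11·6 ≡ 1.
  x = λ² - 7 - 7 = 1 - 14 ≡ 0; y = λ·(7 - 0) - 12 ≡ 8. → (0, 8)
add G: (0, 8) + (5, 4). λ = (4 - 8)/(5 - 0) ≡ 9/5 mod 13. 5⁻¹ ≡ 8 (mod 13) since 5·8 = 40 ≡ 1, so λ ≡ 7.
  x = λ² - 0 - 5 = 49 - 5 ≡ 5; y = λ·(0 - 5) - 8 ≡ 9. → (5, 9)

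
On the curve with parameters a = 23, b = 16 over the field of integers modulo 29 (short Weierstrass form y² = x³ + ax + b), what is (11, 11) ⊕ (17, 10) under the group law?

(26, 6)

(11, 11) + (17, 10). λ = (10 - 11)/(17 - 11) ≡ 28/6 mod 29. 6⁻¹ ≡ 5 (mod 29) since 6·5 = 30 ≡ 1, so λ ≡ 24.
  x = λ² - 11 - 17 = 576 - 28 ≡ 26; y = λ·(11 - 26) - 11 ≡ 6. → (26, 6)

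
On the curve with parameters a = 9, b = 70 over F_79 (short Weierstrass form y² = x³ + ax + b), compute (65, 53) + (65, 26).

The two points share x = 65 and their y-coordinates satisfy 53 + 26 ≡ 0 (mod 79), so they are inverses. Their sum is the point at infinity.

O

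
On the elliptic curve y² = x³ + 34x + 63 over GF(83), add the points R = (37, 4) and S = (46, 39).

(10, 18)

(37, 4) + (46, 39). λ = (39 - 4)/(46 - 37) ≡ 35/9 mod 83. 9⁻¹ ≡ 37 (mod 83) since 9·37 = 333 ≡ 1, so λ ≡ 50.
  x = λ² - 37 - 46 = 2500 - 83 ≡ 10; y = λ·(37 - 10) - 4 ≡ 18. → (10, 18)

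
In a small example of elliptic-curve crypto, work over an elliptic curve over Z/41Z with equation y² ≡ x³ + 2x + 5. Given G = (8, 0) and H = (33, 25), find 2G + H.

(33, 25)

First 2G:
Repeated addition: build up to 2G.
2G: (8, 0) + (8, 0): same x and y₁ ≡ -y₂, so the sum is O.
2G = O.
Finally 2G + H:
O + (33, 25) = (33, 25) (identity).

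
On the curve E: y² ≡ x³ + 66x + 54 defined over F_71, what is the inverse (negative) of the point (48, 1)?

-(48, 1) = (48, -1 mod 71) = (48, 70).

(48, 70)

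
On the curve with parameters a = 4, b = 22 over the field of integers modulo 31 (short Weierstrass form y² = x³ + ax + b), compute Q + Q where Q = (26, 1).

tangent at (26, 1): λ = (3·26² + 4)/(2·1) ≡ 17/2. 2⁻¹ ≡ 16 (mod 31), so λ ≡ 17·16 ≡ 24.
  x = λ² - 26 - 26 = 576 - 52 ≡ 28; y = λ·(26 - 28) - 1 ≡ 13. → (28, 13)

(28, 13)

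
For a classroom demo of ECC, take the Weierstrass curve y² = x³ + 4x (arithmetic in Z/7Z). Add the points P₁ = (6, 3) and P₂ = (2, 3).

(6, 4)

(6, 3) + (2, 3). λ = (3 - 3)/(2 - 6) ≡ 0/3 mod 7. 3⁻¹ ≡ 5 (mod 7) since 3·5 = 15 ≡ 1, so λ ≡ 0.
  x = λ² - 6 - 2 = 0 - 8 ≡ 6; y = λ·(6 - 6) - 3 ≡ 4. → (6, 4)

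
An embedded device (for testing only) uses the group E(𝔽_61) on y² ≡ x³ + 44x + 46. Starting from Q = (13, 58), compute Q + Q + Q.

Repeated addition: build up to 3Q.
2Q: tangent at (13, 58): λ = (3·13² + 44)/(2·58) ≡ 2/55. 55⁻¹ ≡ 10 (mod 61), so λ ≡ 2·10 ≡ 20.
  x = λ² - 13 - 13 = 400 - 26 ≡ 8; y = λ·(13 - 8) - 58 ≡ 42. → (8, 42)
3Q: (8, 42) + (13, 58). λ = (58 - 42)/(13 - 8) ≡ 16/5 mod 61. 5⁻¹ ≡ 49 (mod 61) since 5·49 = 245 ≡ 1, so λ ≡ 52.
  x = λ² - 8 - 13 = 2704 - 21 ≡ 60; y = λ·(8 - 60) - 42 ≡ 60. → (60, 60)

(60, 60)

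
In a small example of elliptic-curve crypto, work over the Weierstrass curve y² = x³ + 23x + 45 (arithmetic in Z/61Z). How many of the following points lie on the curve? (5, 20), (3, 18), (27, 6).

2

(5, 20): 20² ≡ 34, rhs ≡ 41 → off.
(3, 18): 18² ≡ 19, rhs ≡ 19 → on.
(27, 6): 6² ≡ 36, rhs ≡ 36 → on.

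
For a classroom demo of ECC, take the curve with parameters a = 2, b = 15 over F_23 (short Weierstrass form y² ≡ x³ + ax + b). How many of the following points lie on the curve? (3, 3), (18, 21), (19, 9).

1

(3, 3): 3² ≡ 9, rhs ≡ 2 → off.
(18, 21): 21² ≡ 4, rhs ≡ 18 → off.
(19, 9): 9² ≡ 12, rhs ≡ 12 → on.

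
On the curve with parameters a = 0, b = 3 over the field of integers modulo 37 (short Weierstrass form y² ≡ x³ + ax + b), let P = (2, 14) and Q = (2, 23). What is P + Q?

The two points share x = 2 and their y-coordinates satisfy 14 + 23 ≡ 0 (mod 37), so they are inverses. Their sum is O.

O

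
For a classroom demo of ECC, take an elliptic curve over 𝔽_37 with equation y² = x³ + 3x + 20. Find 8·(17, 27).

Write G = (17, 27).
Repeated addition: build up to 8G.
2G: tangent at (17, 27): λ = (3·17² + 3)/(2·27) ≡ 19/17. 17⁻¹ ≡ 24 (mod 37) since 17·24 = 408 ≡ 1, so λ ≡ 19·24 ≡ 12.
  x = λ² - 17 - 17 = 144 - 34 ≡ 36; y = λ·(17 - 36) - 27 ≡ 4. → (36, 4)
3G: (36, 4) + (17, 27). λ = (27 - 4)/(17 - 36) ≡ 23/18 mod 37. 18⁻¹ ≡ 35 (mod 37), so λ ≡ 28.
  x = λ² - 36 - 17 = 784 - 53 ≡ 28; y = λ·(36 - 28) - 4 ≡ 35. → (28, 35)
4G: (28, 35) + (17, 27). λ = (27 - 35)/(17 - 28) ≡ 29/26 mod 37. 26⁻¹ ≡ 10 (mod 37), so λ ≡ 31.
  x = λ² - 28 - 17 = 961 - 45 ≡ 28; y = λ·(28 - 28) - 35 ≡ 2. → (28, 2)
5G: (28, 2) + (17, 27). λ = (27 - 2)/(17 - 28) ≡ 25/26 mod 37. 26⁻¹ ≡ 10 (mod 37), so λ ≡ 28.
  x = λ² - 28 - 17 = 784 - 45 ≡ 36; y = λ·(28 - 36) - 2 ≡ 33. → (36, 33)
6G: (36, 33) + (17, 27). λ = (27 - 33)/(17 - 36) ≡ 31/18 mod 37. 18⁻¹ ≡ 35 (mod 37), so λ ≡ 12.
  x = λ² - 36 - 17 = 144 - 53 ≡ 17; y = λ·(36 - 17) - 33 ≡ 10. → (17, 10)
7G: (17, 10) + (17, 27): same x and y₁ ≡ -y₂, so the sum is ∞.
8G: ∞ + (17, 27) = (17, 27) (identity).

(17, 27)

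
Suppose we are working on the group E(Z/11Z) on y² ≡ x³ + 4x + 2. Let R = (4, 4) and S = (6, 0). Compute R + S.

(5, 9)

(4, 4) + (6, 0). λ = (0 - 4)/(6 - 4) ≡ 7/2 mod 11. 2⁻¹ ≡ 6 (mod 11), so λ ≡ 9.
  x = λ² - 4 - 6 = 81 - 10 ≡ 5; y = λ·(4 - 5) - 4 ≡ 9. → (5, 9)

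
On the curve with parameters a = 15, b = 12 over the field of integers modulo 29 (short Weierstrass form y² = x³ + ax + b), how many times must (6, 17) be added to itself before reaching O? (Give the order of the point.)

2P: tangent at (6, 17): λ = (3·6² + 15)/(2·17) ≡ 7/5. 5⁻¹ ≡ 6 (mod 29), so λ ≡ 7·6 ≡ 13.
  x = λ² - 6 - 6 = 169 - 12 ≡ 12; y = λ·(6 - 12) - 17 ≡ 21. → (12, 21)
3P: (12, 21) + (6, 17). λ = (17 - 21)/(6 - 12) ≡ 25/23 mod 29. 23⁻¹ ≡ 24 (mod 29) since 23·24 = 552 ≡ 1, so λ ≡ 20.
  x = λ² - 12 - 6 = 400 - 18 ≡ 5; y = λ·(12 - 5) - 21 ≡ 3. → (5, 3)
4P: (5, 3) + (6, 17). λ = (17 - 3)/(6 - 5) ≡ 14/1 mod 29. 1⁻¹ ≡ 1 (mod 29) since 1·1 = 1 ≡ 1, so λ ≡ 14.
  x = λ² - 5 - 6 = 196 - 11 ≡ 11; y = λ·(5 - 11) - 3 ≡ 0. → (11, 0)
5P: (11, 0) + (6, 17). λ = (17 - 0)/(6 - 11) ≡ 17/24 mod 29. 24⁻¹ ≡ 23 (mod 29), so λ ≡ 14.
  x = λ² - 11 - 6 = 196 - 17 ≡ 5; y = λ·(11 - 5) - 0 ≡ 26. → (5, 26)
6P: (5, 26) + (6, 17). λ = (17 - 26)/(6 - 5) ≡ 20/1 mod 29. 1⁻¹ ≡ 1 (mod 29) since 1·1 = 1 ≡ 1, so λ ≡ 20.
  x = λ² - 5 - 6 = 400 - 11 ≡ 12; y = λ·(5 - 12) - 26 ≡ 8. → (12, 8)
7P: (12, 8) + (6, 17). λ = (17 - 8)/(6 - 12) ≡ 9/23 mod 29. 23⁻¹ ≡ 24 (mod 29), so λ ≡ 13.
  x = λ² - 12 - 6 = 169 - 18 ≡ 6; y = λ·(12 - 6) - 8 ≡ 12. → (6, 12)
8P: (6, 12) + (6, 17): same x and y₁ ≡ -y₂, so the sum is O.
8P = O, so the order is 8.

8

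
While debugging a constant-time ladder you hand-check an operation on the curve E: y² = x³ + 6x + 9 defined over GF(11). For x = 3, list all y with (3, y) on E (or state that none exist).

x³ + 6x + 9 = 54 ≡ 10 (mod 11).
10 is a non-residue mod 11; no y exists.

none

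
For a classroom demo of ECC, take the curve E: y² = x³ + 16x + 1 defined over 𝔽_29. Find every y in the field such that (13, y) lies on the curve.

12, 17

x³ + 16x + 1 = 2406 ≡ 28 (mod 29).
Square roots of 28 mod 29: 12 and 17 (since 12² = 144 ≡ 28).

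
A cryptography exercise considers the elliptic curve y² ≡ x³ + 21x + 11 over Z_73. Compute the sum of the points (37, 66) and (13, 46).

(37, 66) + (13, 46). λ = (46 - 66)/(13 - 37) ≡ 53/49 mod 73. 49⁻¹ ≡ 3 (mod 73), so λ ≡ 13.
  x = λ² - 37 - 13 = 169 - 50 ≡ 46; y = λ·(37 - 46) - 66 ≡ 36. → (46, 36)

(46, 36)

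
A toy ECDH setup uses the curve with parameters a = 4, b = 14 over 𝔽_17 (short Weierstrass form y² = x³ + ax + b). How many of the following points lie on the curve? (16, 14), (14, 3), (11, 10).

(16, 14): 14² ≡ 9, rhs ≡ 9 → on.
(14, 3): 3² ≡ 9, rhs ≡ 9 → on.
(11, 10): 10² ≡ 15, rhs ≡ 12 → off.

2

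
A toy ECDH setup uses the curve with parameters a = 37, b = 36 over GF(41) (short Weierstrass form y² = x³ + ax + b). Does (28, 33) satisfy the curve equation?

y² = 33² ≡ 23; x³ + 37x + 36 = 23024 ≡ 23 (mod 41). 23 = 23.

yes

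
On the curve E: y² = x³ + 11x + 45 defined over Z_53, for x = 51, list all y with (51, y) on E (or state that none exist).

x³ + 11x + 45 = 133257 ≡ 15 (mod 53).
Square roots of 15 mod 53: 11 and 42 (since 11² = 121 ≡ 15).

11, 42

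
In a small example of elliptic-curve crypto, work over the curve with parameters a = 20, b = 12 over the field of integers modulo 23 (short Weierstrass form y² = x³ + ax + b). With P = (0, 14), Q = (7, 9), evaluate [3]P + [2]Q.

(16, 9)

First 3P:
Repeated addition: build up to 3P.
2P: tangent at (0, 14): λ = (3·0² + 20)/(2·14) ≡ 20/5. 5⁻¹ ≡ 14 (mod 23) since 5·14 = 70 ≡ 1, so λ ≡ 20·14 ≡ 4.
  x = λ² - 0 - 0 = 16 - 0 ≡ 16; y = λ·(0 - 16) - 14 ≡ 14. → (16, 14)
3P: (16, 14) + (0, 14). λ = (14 - 14)/(0 - 16) ≡ 0/7 mod 23. 7⁻¹ ≡ 10 (mod 23), so λ ≡ 0.
  x = λ² - 16 - 0 = 0 - 16 ≡ 7; y = λ·(16 - 7) - 14 ≡ 9. → (7, 9)
3P = (7, 9).
Next 2Q:
Repeated addition: build up to 2Q.
2Q: tangent at (7, 9): λ = (3·7² + 20)/(2·9) ≡ 6/18. 18⁻¹ ≡ 9 (mod 23), so λ ≡ 6·9 ≡ 8.
  x = λ² - 7 - 7 = 64 - 14 ≡ 4; y = λ·(7 - 4) - 9 ≡ 15. → (4, 15)
2Q = (4, 15).
Finally 3P + 2Q:
(7, 9) + (4, 15). λ = (15 - 9)/(4 - 7) ≡ 6/20 mod 23. 20⁻¹ ≡ 15 (mod 23), so λ ≡ 21.
  x = λ² - 7 - 4 = 441 - 11 ≡ 16; y = λ·(7 - 16) - 9 ≡ 9. → (16, 9)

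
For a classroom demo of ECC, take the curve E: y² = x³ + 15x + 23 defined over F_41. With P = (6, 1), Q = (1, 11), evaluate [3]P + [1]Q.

(19, 22)

First 3P:
Repeated addition: build up to 3P.
2P: tangent at (6, 1): λ = (3·6² + 15)/(2·1) ≡ 0/2. 2⁻¹ ≡ 21 (mod 41) since 2·21 = 42 ≡ 1, so λ ≡ 0·21 ≡ 0.
  x = λ² - 6 - 6 = 0 - 12 ≡ 29; y = λ·(6 - 29) - 1 ≡ 40. → (29, 40)
3P: (29, 40) + (6, 1). λ = (1 - 40)/(6 - 29) ≡ 2/18 mod 41. 18⁻¹ ≡ 16 (mod 41), so λ ≡ 32.
  x = λ² - 29 - 6 = 1024 - 35 ≡ 5; y = λ·(29 - 5) - 40 ≡ 31. → (5, 31)
3P = (5, 31).
Finally 3P + Q:
(5, 31) + (1, 11). λ = (11 - 31)/(1 - 5) ≡ 21/37 mod 41. 37⁻¹ ≡ 10 (mod 41) since 37·10 = 370 ≡ 1, so λ ≡ 5.
  x = λ² - 5 - 1 = 25 - 6 ≡ 19; y = λ·(5 - 19) - 31 ≡ 22. → (19, 22)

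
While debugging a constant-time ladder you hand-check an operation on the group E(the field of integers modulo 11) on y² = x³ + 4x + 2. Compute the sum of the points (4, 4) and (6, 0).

(5, 9)

(4, 4) + (6, 0). λ = (0 - 4)/(6 - 4) ≡ 7/2 mod 11. 2⁻¹ ≡ 6 (mod 11), so λ ≡ 9.
  x = λ² - 4 - 6 = 81 - 10 ≡ 5; y = λ·(4 - 5) - 4 ≡ 9. → (5, 9)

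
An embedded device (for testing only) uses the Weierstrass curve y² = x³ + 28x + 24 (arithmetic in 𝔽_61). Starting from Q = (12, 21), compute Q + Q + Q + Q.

Repeated addition: build up to 4Q.
2Q: tangent at (12, 21): λ = (3·12² + 28)/(2·21) ≡ 33/42. 42⁻¹ ≡ 16 (mod 61), so λ ≡ 33·16 ≡ 40.
  x = λ² - 12 - 12 = 1600 - 24 ≡ 51; y = λ·(12 - 51) - 21 ≡ 5. → (51, 5)
3Q: (51, 5) + (12, 21). λ = (21 - 5)/(12 - 51) ≡ 16/22 mod 61. 22⁻¹ ≡ 25 (mod 61), so λ ≡ 34.
  x = λ² - 51 - 12 = 1156 - 63 ≡ 56; y = λ·(51 - 56) - 5 ≡ 8. → (56, 8)
4Q: (56, 8) + (12, 21). λ = (21 - 8)/(12 - 56) ≡ 13/17 mod 61. 17⁻¹ ≡ 18 (mod 61) since 17·18 = 306 ≡ 1, so λ ≡ 51.
  x = λ² - 56 - 12 = 2601 - 68 ≡ 32; y = λ·(56 - 32) - 8 ≡ 57. → (32, 57)

(32, 57)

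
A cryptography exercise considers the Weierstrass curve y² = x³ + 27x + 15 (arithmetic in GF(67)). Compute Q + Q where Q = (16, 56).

tangent at (16, 56): λ = (3·16² + 27)/(2·56) ≡ 58/45. 45⁻¹ ≡ 3 (mod 67), so λ ≡ 58·3 ≡ 40.
  x = λ² - 16 - 16 = 1600 - 32 ≡ 27; y = λ·(16 - 27) - 56 ≡ 40. → (27, 40)

(27, 40)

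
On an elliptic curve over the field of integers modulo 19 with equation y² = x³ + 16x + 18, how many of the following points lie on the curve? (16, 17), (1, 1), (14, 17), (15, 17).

1

(16, 17): 17² ≡ 4, rhs ≡ 0 → off.
(1, 1): 1² ≡ 1, rhs ≡ 16 → off.
(14, 17): 17² ≡ 4, rhs ≡ 3 → off.
(15, 17): 17² ≡ 4, rhs ≡ 4 → on.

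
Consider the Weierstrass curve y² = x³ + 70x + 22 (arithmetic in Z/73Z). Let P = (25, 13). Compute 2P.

tangent at (25, 13): λ = (3·25² + 70)/(2·13) ≡ 47/26. 26⁻¹ ≡ 59 (mod 73), so λ ≡ 47·59 ≡ 72.
  x = λ² - 25 - 25 = 5184 - 50 ≡ 24; y = λ·(25 - 24) - 13 ≡ 59. → (24, 59)

(24, 59)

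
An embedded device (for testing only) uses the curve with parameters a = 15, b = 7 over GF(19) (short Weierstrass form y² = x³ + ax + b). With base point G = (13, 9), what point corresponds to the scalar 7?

Repeated addition: build up to 7G.
2G: tangent at (13, 9): λ = (3·13² + 15)/(2·9) ≡ 9/18. 18⁻¹ ≡ 18 (mod 19), so λ ≡ 9·18 ≡ 10.
  x = λ² - 13 - 13 = 100 - 26 ≡ 17; y = λ·(13 - 17) - 9 ≡ 8. → (17, 8)
3G: (17, 8) + (13, 9). λ = (9 - 8)/(13 - 17) ≡ 1/15 mod 19. 15⁻¹ ≡ 14 (mod 19), so λ ≡ 14.
  x = λ² - 17 - 13 = 196 - 30 ≡ 14; y = λ·(17 - 14) - 8 ≡ 15. → (14, 15)
4G: (14, 15) + (13, 9). λ = (9 - 15)/(13 - 14) ≡ 13/18 mod 19. 18⁻¹ ≡ 18 (mod 19), so λ ≡ 6.
  x = λ² - 14 - 13 = 36 - 27 ≡ 9; y = λ·(14 - 9) - 15 ≡ 15. → (9, 15)
5G: (9, 15) + (13, 9). λ = (9 - 15)/(13 - 9) ≡ 13/4 mod 19. 4⁻¹ ≡ 5 (mod 19), so λ ≡ 8.
  x = λ² - 9 - 13 = 64 - 22 ≡ 4; y = λ·(9 - 4) - 15 ≡ 6. → (4, 6)
6G: (4, 6) + (13, 9). λ = (9 - 6)/(13 - 4) ≡ 3/9 mod 19. 9⁻¹ ≡ 17 (mod 19), so λ ≡ 13.
  x = λ² - 4 - 13 = 169 - 17 ≡ 0; y = λ·(4 - 0) - 6 ≡ 8. → (0, 8)
7G: (0, 8) + (13, 9). λ = (9 - 8)/(13 - 0) ≡ 1/13 mod 19. 13⁻¹ ≡ 3 (mod 19), so λ ≡ 3.
  x = λ² - 0 - 13 = 9 - 13 ≡ 15; y = λ·(0 - 15) - 8 ≡ 4. → (15, 4)

(15, 4)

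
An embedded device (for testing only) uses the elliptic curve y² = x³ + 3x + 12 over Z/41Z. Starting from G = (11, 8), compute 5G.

(37, 31)

Repeated addition: build up to 5G.
2G: tangent at (11, 8): λ = (3·11² + 3)/(2·8) ≡ 38/16. 16⁻¹ ≡ 18 (mod 41) since 16·18 = 288 ≡ 1, so λ ≡ 38·18 ≡ 28.
  x = λ² - 11 - 11 = 784 - 22 ≡ 24; y = λ·(11 - 24) - 8 ≡ 38. → (24, 38)
3G: (24, 38) + (11, 8). λ = (8 - 38)/(11 - 24) ≡ 11/28 mod 41. 28⁻¹ ≡ 22 (mod 41) since 28·22 = 616 ≡ 1, so λ ≡ 37.
  x = λ² - 24 - 11 = 1369 - 35 ≡ 22; y = λ·(24 - 22) - 38 ≡ 36. → (22, 36)
4G: (22, 36) + (11, 8). λ = (8 - 36)/(11 - 22) ≡ 13/30 mod 41. 30⁻¹ ≡ 26 (mod 41) since 30·26 = 780 ≡ 1, so λ ≡ 10.
  x = λ² - 22 - 11 = 100 - 33 ≡ 26; y = λ·(22 - 26) - 36 ≡ 6. → (26, 6)
5G: (26, 6) + (11, 8). λ = (8 - 6)/(11 - 26) ≡ 2/26 mod 41. 26⁻¹ ≡ 30 (mod 41), so λ ≡ 19.
  x = λ² - 26 - 11 = 361 - 37 ≡ 37; y = λ·(26 - 37) - 6 ≡ 31. → (37, 31)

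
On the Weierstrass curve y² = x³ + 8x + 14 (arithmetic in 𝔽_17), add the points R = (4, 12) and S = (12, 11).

(5, 3)

(4, 12) + (12, 11). λ = (11 - 12)/(12 - 4) ≡ 16/8 mod 17. 8⁻¹ ≡ 15 (mod 17) since 8·15 = 120 ≡ 1, so λ ≡ 2.
  x = λ² - 4 - 12 = 4 - 16 ≡ 5; y = λ·(4 - 5) - 12 ≡ 3. → (5, 3)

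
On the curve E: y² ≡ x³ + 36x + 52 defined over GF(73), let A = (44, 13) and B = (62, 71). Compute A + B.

(44, 13) + (62, 71). λ = (71 - 13)/(62 - 44) ≡ 58/18 mod 73. 18⁻¹ ≡ 69 (mod 73) since 18·69 = 1242 ≡ 1, so λ ≡ 60.
  x = λ² - 44 - 62 = 3600 - 106 ≡ 63; y = λ·(44 - 63) - 13 ≡ 15. → (63, 15)

(63, 15)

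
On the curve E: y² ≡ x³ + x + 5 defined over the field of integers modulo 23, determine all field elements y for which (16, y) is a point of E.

0

x³ + 1x + 5 = 4117 ≡ 0 (mod 23).
Only y = 0 satisfies y² ≡ 0.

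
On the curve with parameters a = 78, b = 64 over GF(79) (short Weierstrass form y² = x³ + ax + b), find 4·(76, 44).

(9, 28)

Write Q = (76, 44).
Repeated addition: build up to 4Q.
2Q: tangent at (76, 44): λ = (3·76² + 78)/(2·44) ≡ 26/9. 9⁻¹ ≡ 44 (mod 79) since 9·44 = 396 ≡ 1, so λ ≡ 26·44 ≡ 38.
  x = λ² - 76 - 76 = 1444 - 152 ≡ 28; y = λ·(76 - 28) - 44 ≡ 42. → (28, 42)
3Q: (28, 42) + (76, 44). λ = (44 - 42)/(76 - 28) ≡ 2/48 mod 79. 48⁻¹ ≡ 28 (mod 79), so λ ≡ 56.
  x = λ² - 28 - 76 = 3136 - 104 ≡ 30; y = λ·(28 - 30) - 42 ≡ 4. → (30, 4)
4Q: (30, 4) + (76, 44). λ = (44 - 4)/(76 - 30) ≡ 40/46 mod 79. 46⁻¹ ≡ 67 (mod 79), so λ ≡ 73.
  x = λ² - 30 - 76 = 5329 - 106 ≡ 9; y = λ·(30 - 9) - 4 ≡ 28. → (9, 28)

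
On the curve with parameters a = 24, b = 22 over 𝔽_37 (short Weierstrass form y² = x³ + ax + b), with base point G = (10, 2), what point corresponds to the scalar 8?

(36, 21)

Double-and-add on 8 = (1000)₂. Start with G = (10, 2) for the leading 1-bit.
double: tangent at (10, 2): λ = (3·10² + 24)/(2·2) ≡ 28/4. 4⁻¹ ≡ 28 (mod 37) since 4·28 = 112 ≡ 1, so λ ≡ 28·28 ≡ 7.
  x = λ² - 10 - 10 = 49 - 20 ≡ 29; y = λ·(10 - 29) - 2 ≡ 13. → (29, 13)
double: tangent at (29, 13): λ = (3·29² + 24)/(2·13) ≡ 31/26. 26⁻¹ ≡ 10 (mod 37) since 26·10 = 260 ≡ 1, so λ ≡ 31·10 ≡ 14.
  x = λ² - 29 - 29 = 196 - 58 ≡ 27; y = λ·(29 - 27) - 13 ≡ 15. → (27, 15)
double: tangent at (27, 15): λ = (3·27² + 24)/(2·15) ≡ 28/30. 30⁻¹ ≡ 21 (mod 37) since 30·21 = 630 ≡ 1, so λ ≡ 28·21 ≡ 33.
  x = λ² - 27 - 27 = 1089 - 54 ≡ 36; y = λ·(27 - 36) - 15 ≡ 21. → (36, 21)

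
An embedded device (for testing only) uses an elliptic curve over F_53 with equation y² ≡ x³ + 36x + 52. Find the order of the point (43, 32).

9

2P: tangent at (43, 32): λ = (3·43² + 36)/(2·32) ≡ 18/11. 11⁻¹ ≡ 29 (mod 53), so λ ≡ 18·29 ≡ 45.
  x = λ² - 43 - 43 = 2025 - 86 ≡ 31; y = λ·(43 - 31) - 32 ≡ 31. → (31, 31)
3P: (31, 31) + (43, 32). λ = (32 - 31)/(43 - 31) ≡ 1/12 mod 53. 12⁻¹ ≡ 31 (mod 53) since 12·31 = 372 ≡ 1, so λ ≡ 31.
  x = λ² - 31 - 43 = 961 - 74 ≡ 39; y = λ·(31 - 39) - 31 ≡ 39. → (39, 39)
4P: (39, 39) + (43, 32). λ = (32 - 39)/(43 - 39) ≡ 46/4 mod 53. 4⁻¹ ≡ 40 (mod 53) since 4·40 = 160 ≡ 1, so λ ≡ 38.
  x = λ² - 39 - 43 = 1444 - 82 ≡ 37; y = λ·(39 - 37) - 39 ≡ 37. → (37, 37)
5P: (37, 37) + (43, 32). λ = (32 - 37)/(43 - 37) ≡ 48/6 mod 53. 6⁻¹ ≡ 9 (mod 53), so λ ≡ 8.
  x = λ² - 37 - 43 = 64 - 80 ≡ 37; y = λ·(37 - 37) - 37 ≡ 16. → (37, 16)
6P: (37, 16) + (43, 32). λ = (32 - 16)/(43 - 37) ≡ 16/6 mod 53. 6⁻¹ ≡ 9 (mod 53), so λ ≡ 38.
  x = λ² - 37 - 43 = 1444 - 80 ≡ 39; y = λ·(37 - 39) - 16 ≡ 14. → (39, 14)
7P: (39, 14) + (43, 32). λ = (32 - 14)/(43 - 39) ≡ 18/4 mod 53. 4⁻¹ ≡ 40 (mod 53), so λ ≡ 31.
  x = λ² - 39 - 43 = 961 - 82 ≡ 31; y = λ·(39 - 31) - 14 ≡ 22. → (31, 22)
8P: (31, 22) + (43, 32). λ = (32 - 22)/(43 - 31) ≡ 10/12 mod 53. 12⁻¹ ≡ 31 (mod 53), so λ ≡ 45.
  x = λ² - 31 - 43 = 2025 - 74 ≡ 43; y = λ·(31 - 43) - 22 ≡ 21. → (43, 21)
9P: (43, 21) + (43, 32): same x and y₁ ≡ -y₂, so the sum is O.
9P = O, so the order is 9.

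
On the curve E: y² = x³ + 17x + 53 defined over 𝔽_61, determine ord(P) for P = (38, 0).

2

2P: (38, 0) + (38, 0): same x and y₁ ≡ -y₂, so the sum is 𝒪.
2P = 𝒪, so the order is 2.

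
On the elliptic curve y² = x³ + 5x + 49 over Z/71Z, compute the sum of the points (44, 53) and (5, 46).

(26, 54)

(44, 53) + (5, 46). λ = (46 - 53)/(5 - 44) ≡ 64/32 mod 71. 32⁻¹ ≡ 20 (mod 71) since 32·20 = 640 ≡ 1, so λ ≡ 2.
  x = λ² - 44 - 5 = 4 - 49 ≡ 26; y = λ·(44 - 26) - 53 ≡ 54. → (26, 54)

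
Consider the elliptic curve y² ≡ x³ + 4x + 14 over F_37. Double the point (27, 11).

tangent at (27, 11): λ = (3·27² + 4)/(2·11) ≡ 8/22. 22⁻¹ ≡ 32 (mod 37), so λ ≡ 8·32 ≡ 34.
  x = λ² - 27 - 27 = 1156 - 54 ≡ 29; y = λ·(27 - 29) - 11 ≡ 32. → (29, 32)

(29, 32)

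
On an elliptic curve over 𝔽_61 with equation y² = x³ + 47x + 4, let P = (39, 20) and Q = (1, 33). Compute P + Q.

(40, 59)

(39, 20) + (1, 33). λ = (33 - 20)/(1 - 39) ≡ 13/23 mod 61. 23⁻¹ ≡ 8 (mod 61), so λ ≡ 43.
  x = λ² - 39 - 1 = 1849 - 40 ≡ 40; y = λ·(39 - 40) - 20 ≡ 59. → (40, 59)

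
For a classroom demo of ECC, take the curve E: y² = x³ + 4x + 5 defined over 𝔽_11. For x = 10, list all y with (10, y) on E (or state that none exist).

x³ + 4x + 5 = 1045 ≡ 0 (mod 11).
Only y = 0 satisfies y² ≡ 0.

0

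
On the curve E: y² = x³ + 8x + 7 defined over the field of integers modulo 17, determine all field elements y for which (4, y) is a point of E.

x³ + 8x + 7 = 103 ≡ 1 (mod 17).
Square roots of 1 mod 17: 1 and 16 (since 1² = 1 ≡ 1).

1, 16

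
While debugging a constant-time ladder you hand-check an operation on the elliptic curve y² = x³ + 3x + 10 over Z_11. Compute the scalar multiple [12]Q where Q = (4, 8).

Double-and-add on 12 = (1100)₂. Start with Q = (4, 8) for the leading 1-bit.
double: tangent at (4, 8): λ = (3·4² + 3)/(2·8) ≡ 7/5. 5⁻¹ ≡ 9 (mod 11) since 5·9 = 45 ≡ 1, so λ ≡ 7·9 ≡ 8.
  x = λ² - 4 - 4 = 64 - 8 ≡ 1; y = λ·(4 - 1) - 8 ≡ 5. → (1, 5)
add Q: (1, 5) + (4, 8). λ = (8 - 5)/(4 - 1) ≡ 3/3 mod 11. 3⁻¹ ≡ 4 (mod 11), so λ ≡ 1.
  x = λ² - 1 - 4 = 1 - 5 ≡ 7; y = λ·(1 - 7) - 5 ≡ 0. → (7, 0)
double: (7, 0) + (7, 0): same x and y₁ ≡ -y₂, so the sum is O.
double: O + O = O (identity).

O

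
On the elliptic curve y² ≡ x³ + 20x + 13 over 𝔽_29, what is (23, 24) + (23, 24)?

tangent at (23, 24): λ = (3·23² + 20)/(2·24) ≡ 12/19. 19⁻¹ ≡ 26 (mod 29), so λ ≡ 12·26 ≡ 22.
  x = λ² - 23 - 23 = 484 - 46 ≡ 3; y = λ·(23 - 3) - 24 ≡ 10. → (3, 10)

(3, 10)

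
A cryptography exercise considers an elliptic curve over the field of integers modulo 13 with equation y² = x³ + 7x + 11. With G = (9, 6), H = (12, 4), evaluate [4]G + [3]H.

(7, 0)

First 4G:
Repeated addition: build up to 4G.
2G: tangent at (9, 6): λ = (3·9² + 7)/(2·6) ≡ 3/12. 12⁻¹ ≡ 12 (mod 13) since 12·12 = 144 ≡ 1, so λ ≡ 3·12 ≡ 10.
  x = λ² - 9 - 9 = 100 - 18 ≡ 4; y = λ·(9 - 4) - 6 ≡ 5. → (4, 5)
3G: (4, 5) + (9, 6). λ = (6 - 5)/(9 - 4) ≡ 1/5 mod 13. 5⁻¹ ≡ 8 (mod 13) since 5·8 = 40 ≡ 1, so λ ≡ 8.
  x = λ² - 4 - 9 = 64 - 13 ≡ 12; y = λ·(4 - 12) - 5 ≡ 9. → (12, 9)
4G: (12, 9) + (9, 6). λ = (6 - 9)/(9 - 12) ≡ 10/10 mod 13. 10⁻¹ ≡ 4 (mod 13) since 10·4 = 40 ≡ 1, so λ ≡ 1.
  x = λ² - 12 - 9 = 1 - 21 ≡ 6; y = λ·(12 - 6) - 9 ≡ 10. → (6, 10)
4G = (6, 10).
Next 3H:
Repeated addition: build up to 3H.
2H: tangent at (12, 4): λ = (3·12² + 7)/(2·4) ≡ 10/8. 8⁻¹ ≡ 5 (mod 13) since 8·5 = 40 ≡ 1, so λ ≡ 10·5 ≡ 11.
  x = λ² - 12 - 12 = 121 - 24 ≡ 6; y = λ·(12 - 6) - 4 ≡ 10. → (6, 10)
3H: (6, 10) + (12, 4). λ = (4 - 10)/(12 - 6) ≡ 7/6 mod 13. 6⁻¹ ≡ 11 (mod 13), so λ ≡ 12.
  x = λ² - 6 - 12 = 144 - 18 ≡ 9; y = λ·(6 - 9) - 10 ≡ 6. → (9, 6)
3H = (9, 6).
Finally 4G + 3H:
(6, 10) + (9, 6). λ = (6 - 10)/(9 - 6) ≡ 9/3 mod 13. 3⁻¹ ≡ 9 (mod 13), so λ ≡ 3.
  x = λ² - 6 - 9 = 9 - 15 ≡ 7; y = λ·(6 - 7) - 10 ≡ 0. → (7, 0)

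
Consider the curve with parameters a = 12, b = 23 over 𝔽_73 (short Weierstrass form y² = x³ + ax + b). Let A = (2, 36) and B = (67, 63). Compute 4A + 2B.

First 4A:
Repeated addition: build up to 4A.
2A: tangent at (2, 36): λ = (3·2² + 12)/(2·36) ≡ 24/72. 72⁻¹ ≡ 72 (mod 73), so λ ≡ 24·72 ≡ 49.
  x = λ² - 2 - 2 = 2401 - 4 ≡ 61; y = λ·(2 - 61) - 36 ≡ 66. → (61, 66)
3A: (61, 66) + (2, 36). λ = (36 - 66)/(2 - 61) ≡ 43/14 mod 73. 14⁻¹ ≡ 47 (mod 73), so λ ≡ 50.
  x = λ² - 61 - 2 = 2500 - 63 ≡ 28; y = λ·(61 - 28) - 66 ≡ 51. → (28, 51)
4A: (28, 51) + (2, 36). λ = (36 - 51)/(2 - 28) ≡ 58/47 mod 73. 47⁻¹ ≡ 14 (mod 73), so λ ≡ 9.
  x = λ² - 28 - 2 = 81 - 30 ≡ 51; y = λ·(28 - 51) - 51 ≡ 34. → (51, 34)
4A = (51, 34).
Next 2B:
Repeated addition: build up to 2B.
2B: tangent at (67, 63): λ = (3·67² + 12)/(2·63) ≡ 47/53. 53⁻¹ ≡ 62 (mod 73), so λ ≡ 47·62 ≡ 67.
  x = λ² - 67 - 67 = 4489 - 134 ≡ 48; y = λ·(67 - 48) - 63 ≡ 42. → (48, 42)
2B = (48, 42).
Finally 4A + 2B:
(51, 34) + (48, 42). λ = (42 - 34)/(48 - 51) ≡ 8/70 mod 73. 70⁻¹ ≡ 24 (mod 73), so λ ≡ 46.
  x = λ² - 51 - 48 = 2116 - 99 ≡ 46; y = λ·(51 - 46) - 34 ≡ 50. → (46, 50)

(46, 50)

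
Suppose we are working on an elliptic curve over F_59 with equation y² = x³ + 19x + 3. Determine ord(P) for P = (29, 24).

3

2P: tangent at (29, 24): λ = (3·29² + 19)/(2·24) ≡ 5/48. 48⁻¹ ≡ 16 (mod 59), so λ ≡ 5·16 ≡ 21.
  x = λ² - 29 - 29 = 441 - 58 ≡ 29; y = λ·(29 - 29) - 24 ≡ 35. → (29, 35)
3P: (29, 35) + (29, 24): same x and y₁ ≡ -y₂, so the sum is ∞.
3P = ∞, so the order is 3.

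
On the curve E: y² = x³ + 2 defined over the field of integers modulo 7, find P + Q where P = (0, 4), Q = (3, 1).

(5, 1)

(0, 4) + (3, 1). λ = (1 - 4)/(3 - 0) ≡ 4/3 mod 7. 3⁻¹ ≡ 5 (mod 7), so λ ≡ 6.
  x = λ² - 0 - 3 = 36 - 3 ≡ 5; y = λ·(0 - 5) - 4 ≡ 1. → (5, 1)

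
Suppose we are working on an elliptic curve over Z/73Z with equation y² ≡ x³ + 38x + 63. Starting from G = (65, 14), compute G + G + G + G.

(41, 43)

Repeated addition: build up to 4G.
2G: tangent at (65, 14): λ = (3·65² + 38)/(2·14) ≡ 11/28. 28⁻¹ ≡ 60 (mod 73) since 28·60 = 1680 ≡ 1, so λ ≡ 11·60 ≡ 3.
  x = λ² - 65 - 65 = 9 - 130 ≡ 25; y = λ·(65 - 25) - 14 ≡ 33. → (25, 33)
3G: (25, 33) + (65, 14). λ = (14 - 33)/(65 - 25) ≡ 54/40 mod 73. 40⁻¹ ≡ 42 (mod 73), so λ ≡ 5.
  x = λ² - 25 - 65 = 25 - 90 ≡ 8; y = λ·(25 - 8) - 33 ≡ 52. → (8, 52)
4G: (8, 52) + (65, 14). λ = (14 - 52)/(65 - 8) ≡ 35/57 mod 73. 57⁻¹ ≡ 41 (mod 73) since 57·41 = 2337 ≡ 1, so λ ≡ 48.
  x = λ² - 8 - 65 = 2304 - 73 ≡ 41; y = λ·(8 - 41) - 52 ≡ 43. → (41, 43)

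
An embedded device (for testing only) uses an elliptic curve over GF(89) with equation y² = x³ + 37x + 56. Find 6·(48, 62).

(55, 73)

Write P = (48, 62).
Repeated addition: build up to 6P.
2P: tangent at (48, 62): λ = (3·48² + 37)/(2·62) ≡ 7/35. 35⁻¹ ≡ 28 (mod 89) since 35·28 = 980 ≡ 1, so λ ≡ 7·28 ≡ 18.
  x = λ² - 48 - 48 = 324 - 96 ≡ 50; y = λ·(48 - 50) - 62 ≡ 80. → (50, 80)
3P: (50, 80) + (48, 62). λ = (62 - 80)/(48 - 50) ≡ 71/87 mod 89. 87⁻¹ ≡ 44 (mod 89) since 87·44 = 3828 ≡ 1, so λ ≡ 9.
  x = λ² - 50 - 48 = 81 - 98 ≡ 72; y = λ·(50 - 72) - 80 ≡ 78. → (72, 78)
4P: (72, 78) + (48, 62). λ = (62 - 78)/(48 - 72) ≡ 73/65 mod 89. 65⁻¹ ≡ 63 (mod 89), so λ ≡ 60.
  x = λ² - 72 - 48 = 3600 - 120 ≡ 9; y = λ·(72 - 9) - 78 ≡ 53. → (9, 53)
5P: (9, 53) + (48, 62). λ = (62 - 53)/(48 - 9) ≡ 9/39 mod 89. 39⁻¹ ≡ 16 (mod 89) since 39·16 = 624 ≡ 1, so λ ≡ 55.
  x = λ² - 9 - 48 = 3025 - 57 ≡ 31; y = λ·(9 - 31) - 53 ≡ 72. → (31, 72)
6P: (31, 72) + (48, 62). λ = (62 - 72)/(48 - 31) ≡ 79/17 mod 89. 17⁻¹ ≡ 21 (mod 89), so λ ≡ 57.
  x = λ² - 31 - 48 = 3249 - 79 ≡ 55; y = λ·(31 - 55) - 72 ≡ 73. → (55, 73)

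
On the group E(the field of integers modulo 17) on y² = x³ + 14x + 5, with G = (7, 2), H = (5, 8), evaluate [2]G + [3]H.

First 2G:
Repeated addition: build up to 2G.
2G: tangent at (7, 2): λ = (3·7² + 14)/(2·2) ≡ 8/4. 4⁻¹ ≡ 13 (mod 17) since 4·13 = 52 ≡ 1, so λ ≡ 8·13 ≡ 2.
  x = λ² - 7 - 7 = 4 - 14 ≡ 7; y = λ·(7 - 7) - 2 ≡ 15. → (7, 15)
2G = (7, 15).
Next 3H:
Repeated addition: build up to 3H.
2H: tangent at (5, 8): λ = (3·5² + 14)/(2·8) ≡ 4/16. 16⁻¹ ≡ 16 (mod 17), so λ ≡ 4·16 ≡ 13.
  x = λ² - 5 - 5 = 169 - 10 ≡ 6; y = λ·(5 - 6) - 8 ≡ 13. → (6, 13)
3H: (6, 13) + (5, 8). λ = (8 - 13)/(5 - 6) ≡ 12/16 mod 17. 16⁻¹ ≡ 16 (mod 17) since 16·16 = 256 ≡ 1, so λ ≡ 5.
  x = λ² - 6 - 5 = 25 - 11 ≡ 14; y = λ·(6 - 14) - 13 ≡ 15. → (14, 15)
3H = (14, 15).
Finally 2G + 3H:
(7, 15) + (14, 15). λ = (15 - 15)/(14 - 7) ≡ 0/7 mod 17. 7⁻¹ ≡ 5 (mod 17), so λ ≡ 0.
  x = λ² - 7 - 14 = 0 - 21 ≡ 13; y = λ·(7 - 13) - 15 ≡ 2. → (13, 2)

(13, 2)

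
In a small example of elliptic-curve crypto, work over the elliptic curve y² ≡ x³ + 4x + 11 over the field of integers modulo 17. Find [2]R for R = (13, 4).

(12, 11)

tangent at (13, 4): λ = (3·13² + 4)/(2·4) ≡ 1/8. 8⁻¹ ≡ 15 (mod 17) since 8·15 = 120 ≡ 1, so λ ≡ 1·15 ≡ 15.
  x = λ² - 13 - 13 = 225 - 26 ≡ 12; y = λ·(13 - 12) - 4 ≡ 11. → (12, 11)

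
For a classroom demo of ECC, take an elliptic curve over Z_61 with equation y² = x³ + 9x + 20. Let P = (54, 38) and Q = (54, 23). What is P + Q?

The two points share x = 54 and their y-coordinates satisfy 38 + 23 ≡ 0 (mod 61), so they are inverses. Their sum is 𝒪.

O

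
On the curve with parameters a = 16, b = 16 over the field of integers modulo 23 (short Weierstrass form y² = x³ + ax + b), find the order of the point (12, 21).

7

2P: tangent at (12, 21): λ = (3·12² + 16)/(2·21) ≡ 11/19. 19⁻¹ ≡ 17 (mod 23) since 19·17 = 323 ≡ 1, so λ ≡ 11·17 ≡ 3.
  x = λ² - 12 - 12 = 9 - 24 ≡ 8; y = λ·(12 - 8) - 21 ≡ 14. → (8, 14)
3P: (8, 14) + (12, 21). λ = (21 - 14)/(12 - 8) ≡ 7/4 mod 23. 4⁻¹ ≡ 6 (mod 23) since 4·6 = 24 ≡ 1, so λ ≡ 19.
  x = λ² - 8 - 12 = 361 - 20 ≡ 19; y = λ·(8 - 19) - 14 ≡ 7. → (19, 7)
4P: (19, 7) + (12, 21). λ = (21 - 7)/(12 - 19) ≡ 14/16 mod 23. 16⁻¹ ≡ 13 (mod 23), so λ ≡ 21.
  x = λ² - 19 - 12 = 441 - 31 ≡ 19; y = λ·(19 - 19) - 7 ≡ 16. → (19, 16)
5P: (19, 16) + (12, 21). λ = (21 - 16)/(12 - 19) ≡ 5/16 mod 23. 16⁻¹ ≡ 13 (mod 23), so λ ≡ 19.
  x = λ² - 19 - 12 = 361 - 31 ≡ 8; y = λ·(19 - 8) - 16 ≡ 9. → (8, 9)
6P: (8, 9) + (12, 21). λ = (21 - 9)/(12 - 8) ≡ 12/4 mod 23. 4⁻¹ ≡ 6 (mod 23), so λ ≡ 3.
  x = λ² - 8 - 12 = 9 - 20 ≡ 12; y = λ·(8 - 12) - 9 ≡ 2. → (12, 2)
7P: (12, 2) + (12, 21): same x and y₁ ≡ -y₂, so the sum is O.
7P = O, so the order is 7.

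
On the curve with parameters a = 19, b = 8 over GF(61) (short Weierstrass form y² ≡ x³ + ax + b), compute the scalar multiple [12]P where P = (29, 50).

(36, 16)

Double-and-add on 12 = (1100)₂. Start with P = (29, 50) for the leading 1-bit.
double: tangent at (29, 50): λ = (3·29² + 19)/(2·50) ≡ 41/39. 39⁻¹ ≡ 36 (mod 61), so λ ≡ 41·36 ≡ 12.
  x = λ² - 29 - 29 = 144 - 58 ≡ 25; y = λ·(29 - 25) - 50 ≡ 59. → (25, 59)
add P: (25, 59) + (29, 50). λ = (50 - 59)/(29 - 25) ≡ 52/4 mod 61. 4⁻¹ ≡ 46 (mod 61) since 4·46 = 184 ≡ 1, so λ ≡ 13.
  x = λ² - 25 - 29 = 169 - 54 ≡ 54; y = λ·(25 - 54) - 59 ≡ 52. → (54, 52)
double: tangent at (54, 52): λ = (3·54² + 19)/(2·52) ≡ 44/43. 43⁻¹ ≡ 44 (mod 61), so λ ≡ 44·44 ≡ 45.
  x = λ² - 54 - 54 = 2025 - 108 ≡ 26; y = λ·(54 - 26) - 52 ≡ 49. → (26, 49)
double: tangent at (26, 49): λ = (3·26² + 19)/(2·49) ≡ 34/37. 37⁻¹ ≡ 33 (mod 61), so λ ≡ 34·33 ≡ 24.
  x = λ² - 26 - 26 = 576 - 52 ≡ 36; y = λ·(26 - 36) - 49 ≡ 16. → (36, 16)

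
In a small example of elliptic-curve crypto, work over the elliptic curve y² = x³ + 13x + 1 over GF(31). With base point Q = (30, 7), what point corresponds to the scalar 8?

(2, 2)

Repeated addition: build up to 8Q.
2Q: tangent at (30, 7): λ = (3·30² + 13)/(2·7) ≡ 16/14. 14⁻¹ ≡ 20 (mod 31), so λ ≡ 16·20 ≡ 10.
  x = λ² - 30 - 30 = 100 - 60 ≡ 9; y = λ·(30 - 9) - 7 ≡ 17. → (9, 17)
3Q: (9, 17) + (30, 7). λ = (7 - 17)/(30 - 9) ≡ 21/21 mod 31. 21⁻¹ ≡ 3 (mod 31) since 21·3 = 63 ≡ 1, so λ ≡ 1.
  x = λ² - 9 - 30 = 1 - 39 ≡ 24; y = λ·(9 - 24) - 17 ≡ 30. → (24, 30)
4Q: (24, 30) + (30, 7). λ = (7 - 30)/(30 - 24) ≡ 8/6 mod 31. 6⁻¹ ≡ 26 (mod 31) since 6·26 = 156 ≡ 1, so λ ≡ 22.
  x = λ² - 24 - 30 = 484 - 54 ≡ 27; y = λ·(24 - 27) - 30 ≡ 28. → (27, 28)
5Q: (27, 28) + (30, 7). λ = (7 - 28)/(30 - 27) ≡ 10/3 mod 31. 3⁻¹ ≡ 21 (mod 31) since 3·21 = 63 ≡ 1, so λ ≡ 24.
  x = λ² - 27 - 30 = 576 - 57 ≡ 23; y = λ·(27 - 23) - 28 ≡ 6. → (23, 6)
6Q: (23, 6) + (30, 7). λ = (7 - 6)/(30 - 23) ≡ 1/7 mod 31. 7⁻¹ ≡ 9 (mod 31), so λ ≡ 9.
  x = λ² - 23 - 30 = 81 - 53 ≡ 28; y = λ·(23 - 28) - 6 ≡ 11. → (28, 11)
7Q: (28, 11) + (30, 7). λ = (7 - 11)/(30 - 28) ≡ 27/2 mod 31. 2⁻¹ ≡ 16 (mod 31), so λ ≡ 29.
  x = λ² - 28 - 30 = 841 - 58 ≡ 8; y = λ·(28 - 8) - 11 ≡ 11. → (8, 11)
8Q: (8, 11) + (30, 7). λ = (7 - 11)/(30 - 8) ≡ 27/22 mod 31. 22⁻¹ ≡ 24 (mod 31) since 22·24 = 528 ≡ 1, so λ ≡ 28.
  x = λ² - 8 - 30 = 784 - 38 ≡ 2; y = λ·(8 - 2) - 11 ≡ 2. → (2, 2)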